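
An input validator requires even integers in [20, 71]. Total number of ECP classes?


Constraint: even integers in [20, 71]
Class 1: x < 20 — out-of-range invalid
Class 2: x in [20,71] but odd — wrong type invalid
Class 3: x in [20,71] and even — valid
Class 4: x > 71 — out-of-range invalid
Total equivalence classes: 4

4 equivalence classes


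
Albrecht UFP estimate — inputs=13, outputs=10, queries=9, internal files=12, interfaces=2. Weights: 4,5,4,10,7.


UFP = EI*4 + EO*5 + EQ*4 + ILF*10 + EIF*7
UFP = 13*4 + 10*5 + 9*4 + 12*10 + 2*7
UFP = 52 + 50 + 36 + 120 + 14
UFP = 272

272


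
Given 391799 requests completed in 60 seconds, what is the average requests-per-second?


Formula: throughput = requests / seconds
throughput = 391799 / 60
throughput = 6529.98 requests/second

6529.98 requests/second


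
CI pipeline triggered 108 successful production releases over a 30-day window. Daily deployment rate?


Formula: deployments per day = releases / days
= 108 / 30
= 3.6 deploys/day
(equivalently, 25.2 deploys/week)

3.6 deploys/day


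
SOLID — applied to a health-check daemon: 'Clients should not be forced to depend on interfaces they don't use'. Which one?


This describes the Interface Segregation Principle (ISP)

Interface Segregation Principle (ISP)


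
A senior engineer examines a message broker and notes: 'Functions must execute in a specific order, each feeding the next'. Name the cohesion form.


Reasoning: Output of one is input to next
Type: Sequential cohesion

Sequential cohesion


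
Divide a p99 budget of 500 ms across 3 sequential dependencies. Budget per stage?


Formula: per_stage = total_budget / stages
per_stage = 500 / 3
per_stage = 166.67 ms

166.67 ms


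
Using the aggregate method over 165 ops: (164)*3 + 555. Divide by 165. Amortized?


Formula: Amortized cost = Total cost / Operations
Total cost = (164 * 3) + (1 * 555)
Total cost = 492 + 555 = 1047
Amortized = 1047 / 165 = 6.3455

6.3455


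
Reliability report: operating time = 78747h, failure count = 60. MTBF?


Formula: MTBF = Total operating time / Number of failures
MTBF = 78747 / 60
MTBF = 1312.45 hours

1312.45 hours


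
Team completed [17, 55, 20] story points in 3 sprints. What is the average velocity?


Formula: Avg velocity = Total points / Number of sprints
Points: [17, 55, 20]
Sum = 17 + 55 + 20 = 92
Avg velocity = 92 / 3 = 30.67 points/sprint

30.67 points/sprint


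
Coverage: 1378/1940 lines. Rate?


Coverage = covered / total * 100
Coverage = 1378 / 1940 * 100
Coverage = 71.03%

71.03%


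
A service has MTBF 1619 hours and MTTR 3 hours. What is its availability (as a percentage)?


Availability = MTBF / (MTBF + MTTR)
Availability = 1619 / (1619 + 3)
Availability = 1619 / 1622
Availability = 99.815%

99.815%


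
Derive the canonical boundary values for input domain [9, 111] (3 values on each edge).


Range: [9, 111]
Boundaries: just below min, min, min+1, max-1, max, just above max
Values: [8, 9, 10, 110, 111, 112]

[8, 9, 10, 110, 111, 112]


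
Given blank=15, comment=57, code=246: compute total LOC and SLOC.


Total LOC = blank + comment + code
Total LOC = 15 + 57 + 246 = 318
SLOC (source only) = code = 246

Total LOC: 318, SLOC: 246


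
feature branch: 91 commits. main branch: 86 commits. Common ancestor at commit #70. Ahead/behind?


Common ancestor: commit #70
feature commits after divergence: 91 - 70 = 21
main commits after divergence: 86 - 70 = 16
feature is 21 commits ahead of main
main is 16 commits ahead of feature

feature ahead: 21, main ahead: 16


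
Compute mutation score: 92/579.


Mutation score = killed / total * 100
Mutation score = 92 / 579 * 100
Mutation score = 15.89%

15.89%


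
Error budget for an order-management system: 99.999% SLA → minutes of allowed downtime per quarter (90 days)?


Formula: allowed downtime = period * (100 - SLA) / 100
Period (quarter (90 days)) = 129600 minutes
Unavailability fraction = (100 - 99.999) / 100
Allowed downtime = 129600 * (100 - 99.999) / 100
Allowed downtime = 1.296 minutes

1.296 minutes


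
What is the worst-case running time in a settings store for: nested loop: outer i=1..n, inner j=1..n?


Reasoning: n iterations times n iterations
Complexity: O(n^2)

O(n^2)


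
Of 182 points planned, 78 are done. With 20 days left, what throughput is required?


Formula: Required rate = Remaining points / Days left
Remaining = 182 - 78 = 104 points
Required rate = 104 / 20 = 5.2 points/day

5.2 points/day


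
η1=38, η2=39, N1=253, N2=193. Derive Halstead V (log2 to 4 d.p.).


Formula: V = N * log2(η), where N = N1 + N2 and η = η1 + η2
η = 38 + 39 = 77
N = 253 + 193 = 446
log2(77) ≈ 6.2668
V = 446 * 6.2668 = 2794.99

2794.99


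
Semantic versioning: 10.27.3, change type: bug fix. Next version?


Current: 10.27.3
Change category: 'bug fix' → patch bump
SemVer rule: patch bump → increment PATCH (MAJOR and MINOR unchanged)
New: 10.27.4

10.27.4


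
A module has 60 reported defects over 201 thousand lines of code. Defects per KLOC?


Defect density = defects / KLOC
Defect density = 60 / 201
Defect density = 0.299 defects/KLOC

0.299 defects/KLOC


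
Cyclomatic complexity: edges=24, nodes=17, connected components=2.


Formula: V(G) = E - N + 2P
V(G) = 24 - 17 + 2*2
V(G) = 7 + 4
V(G) = 11

11


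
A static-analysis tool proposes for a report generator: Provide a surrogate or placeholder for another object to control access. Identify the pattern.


This matches the Proxy pattern

Proxy


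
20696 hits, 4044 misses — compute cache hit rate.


Formula: hit rate = hits / (hits + misses) * 100
hit rate = 20696 / (20696 + 4044) * 100
hit rate = 20696 / 24740 * 100
hit rate = 83.65%

83.65%


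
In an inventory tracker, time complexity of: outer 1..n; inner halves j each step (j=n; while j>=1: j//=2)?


Reasoning: n times log n
Complexity: O(n log n)

O(n log n)


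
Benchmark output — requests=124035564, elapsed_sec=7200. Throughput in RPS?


Formula: throughput = requests / seconds
throughput = 124035564 / 7200
throughput = 17227.16 requests/second

17227.16 requests/second


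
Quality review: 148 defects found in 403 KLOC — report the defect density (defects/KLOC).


Defect density = defects / KLOC
Defect density = 148 / 403
Defect density = 0.367 defects/KLOC

0.367 defects/KLOC


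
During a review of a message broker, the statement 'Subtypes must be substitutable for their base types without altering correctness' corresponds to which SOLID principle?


This describes the Liskov Substitution Principle (LSP)

Liskov Substitution Principle (LSP)


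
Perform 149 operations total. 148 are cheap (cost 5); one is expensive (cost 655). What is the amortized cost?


Formula: Amortized cost = Total cost / Operations
Total cost = (148 * 5) + (1 * 655)
Total cost = 740 + 655 = 1395
Amortized = 1395 / 149 = 9.3624

9.3624


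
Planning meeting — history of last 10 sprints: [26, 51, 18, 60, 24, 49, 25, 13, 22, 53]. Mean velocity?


Formula: Avg velocity = Total points / Number of sprints
Points: [26, 51, 18, 60, 24, 49, 25, 13, 22, 53]
Sum = 26 + 51 + 18 + 60 + 24 + 49 + 25 + 13 + 22 + 53 = 341
Avg velocity = 341 / 10 = 34.1 points/sprint

34.1 points/sprint


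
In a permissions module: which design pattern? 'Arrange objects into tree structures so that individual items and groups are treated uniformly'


This matches the Composite pattern

Composite


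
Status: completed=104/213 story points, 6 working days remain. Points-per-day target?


Formula: Required rate = Remaining points / Days left
Remaining = 213 - 104 = 109 points
Required rate = 109 / 6 = 18.17 points/day

18.17 points/day


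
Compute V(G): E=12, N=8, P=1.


Formula: V(G) = E - N + 2P
V(G) = 12 - 8 + 2*1
V(G) = 4 + 2
V(G) = 6

6


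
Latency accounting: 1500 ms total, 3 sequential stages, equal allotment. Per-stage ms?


Formula: per_stage = total_budget / stages
per_stage = 1500 / 3
per_stage = 500.0 ms

500.0 ms


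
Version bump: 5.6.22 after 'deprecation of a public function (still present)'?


Current: 5.6.22
Change category: 'deprecation of a public function (still present)' → minor bump
SemVer rule: minor bump → increment MINOR, reset PATCH to 0 (MAJOR unchanged)
New: 5.7.0

5.7.0


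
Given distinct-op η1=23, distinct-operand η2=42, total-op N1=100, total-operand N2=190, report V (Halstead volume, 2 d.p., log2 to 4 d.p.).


Formula: V = N * log2(η), where N = N1 + N2 and η = η1 + η2
η = 23 + 42 = 65
N = 100 + 190 = 290
log2(65) ≈ 6.0224
V = 290 * 6.0224 = 1746.50

1746.50


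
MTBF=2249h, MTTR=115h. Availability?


Availability = MTBF / (MTBF + MTTR)
Availability = 2249 / (2249 + 115)
Availability = 2249 / 2364
Availability = 95.1354%

95.1354%


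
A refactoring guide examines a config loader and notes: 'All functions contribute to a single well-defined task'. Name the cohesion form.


Reasoning: Best: single purpose
Type: Functional cohesion

Functional cohesion


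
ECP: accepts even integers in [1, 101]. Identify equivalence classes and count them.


Constraint: even integers in [1, 101]
Class 1: x < 1 — out-of-range invalid
Class 2: x in [1,101] but odd — wrong type invalid
Class 3: x in [1,101] and even — valid
Class 4: x > 101 — out-of-range invalid
Total equivalence classes: 4

4 equivalence classes


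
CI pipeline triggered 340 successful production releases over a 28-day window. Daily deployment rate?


Formula: deployments per day = releases / days
= 340 / 28
= 12.143 deploys/day
(equivalently, 85.0 deploys/week)

12.143 deploys/day


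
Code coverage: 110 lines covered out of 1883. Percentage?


Coverage = covered / total * 100
Coverage = 110 / 1883 * 100
Coverage = 5.84%

5.84%


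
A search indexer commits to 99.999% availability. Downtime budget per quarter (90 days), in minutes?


Formula: allowed downtime = period * (100 - SLA) / 100
Period (quarter (90 days)) = 129600 minutes
Unavailability fraction = (100 - 99.999) / 100
Allowed downtime = 129600 * (100 - 99.999) / 100
Allowed downtime = 1.296 minutes

1.296 minutes


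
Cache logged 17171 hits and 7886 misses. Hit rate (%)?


Formula: hit rate = hits / (hits + misses) * 100
hit rate = 17171 / (17171 + 7886) * 100
hit rate = 17171 / 25057 * 100
hit rate = 68.53%

68.53%


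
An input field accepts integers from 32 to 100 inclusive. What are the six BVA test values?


Range: [32, 100]
Boundaries: just below min, min, min+1, max-1, max, just above max
Values: [31, 32, 33, 99, 100, 101]

[31, 32, 33, 99, 100, 101]


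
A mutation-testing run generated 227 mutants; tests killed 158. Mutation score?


Mutation score = killed / total * 100
Mutation score = 158 / 227 * 100
Mutation score = 69.6%

69.6%


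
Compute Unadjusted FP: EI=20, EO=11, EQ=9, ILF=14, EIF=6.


UFP = EI*4 + EO*5 + EQ*4 + ILF*10 + EIF*7
UFP = 20*4 + 11*5 + 9*4 + 14*10 + 6*7
UFP = 80 + 55 + 36 + 140 + 42
UFP = 353

353


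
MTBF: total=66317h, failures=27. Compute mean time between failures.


Formula: MTBF = Total operating time / Number of failures
MTBF = 66317 / 27
MTBF = 2456.19 hours

2456.19 hours


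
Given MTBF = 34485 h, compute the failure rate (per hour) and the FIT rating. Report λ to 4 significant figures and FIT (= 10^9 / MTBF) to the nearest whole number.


Formula: λ = 1 / MTBF; FIT = λ × 1e9 = 1e9 / MTBF
λ = 1 / 34485 ≈ 2.900e-05 failures/hour
FIT = 1e9 / 34485 ≈ 28998 failures per 1e9 hours (nearest whole number)

λ = 2.900e-05 /h, FIT = 28998


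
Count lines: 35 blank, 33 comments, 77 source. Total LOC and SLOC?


Total LOC = blank + comment + code
Total LOC = 35 + 33 + 77 = 145
SLOC (source only) = code = 77

Total LOC: 145, SLOC: 77


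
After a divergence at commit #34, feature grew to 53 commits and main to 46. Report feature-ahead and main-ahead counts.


Common ancestor: commit #34
feature commits after divergence: 53 - 34 = 19
main commits after divergence: 46 - 34 = 12
feature is 19 commits ahead of main
main is 12 commits ahead of feature

feature ahead: 19, main ahead: 12


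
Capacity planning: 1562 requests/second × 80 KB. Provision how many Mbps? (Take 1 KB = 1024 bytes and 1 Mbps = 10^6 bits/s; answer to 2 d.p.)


Formula: Mbps = payload_bytes * RPS * 8 / 1e6
Payload per request = 80 KB = 80 * 1024 = 81920 bytes
Total bytes/sec = 81920 * 1562 = 127959040
Total bits/sec = 127959040 * 8 = 1023672320
Mbps = 1023672320 / 1e6 = 1023.67

1023.67 Mbps


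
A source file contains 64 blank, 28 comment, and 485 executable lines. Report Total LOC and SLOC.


Total LOC = blank + comment + code
Total LOC = 64 + 28 + 485 = 577
SLOC (source only) = code = 485

Total LOC: 577, SLOC: 485


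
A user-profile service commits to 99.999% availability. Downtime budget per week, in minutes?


Formula: allowed downtime = period * (100 - SLA) / 100
Period (week) = 10080 minutes
Unavailability fraction = (100 - 99.999) / 100
Allowed downtime = 10080 * (100 - 99.999) / 100
Allowed downtime = 0.1008 minutes

0.1008 minutes


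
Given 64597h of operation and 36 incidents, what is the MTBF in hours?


Formula: MTBF = Total operating time / Number of failures
MTBF = 64597 / 36
MTBF = 1794.36 hours

1794.36 hours


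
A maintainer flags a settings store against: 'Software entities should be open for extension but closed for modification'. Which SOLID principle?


This describes the Open/Closed Principle (OCP)

Open/Closed Principle (OCP)


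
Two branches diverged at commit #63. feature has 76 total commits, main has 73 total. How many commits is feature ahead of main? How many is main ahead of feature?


Common ancestor: commit #63
feature commits after divergence: 76 - 63 = 13
main commits after divergence: 73 - 63 = 10
feature is 13 commits ahead of main
main is 10 commits ahead of feature

feature ahead: 13, main ahead: 10


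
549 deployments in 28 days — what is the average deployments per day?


Formula: deployments per day = releases / days
= 549 / 28
= 19.607 deploys/day
(equivalently, 137.25 deploys/week)

19.607 deploys/day


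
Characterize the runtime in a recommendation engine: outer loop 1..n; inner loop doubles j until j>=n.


Reasoning: linear outer times logarithmic inner
Complexity: O(n log n)

O(n log n)


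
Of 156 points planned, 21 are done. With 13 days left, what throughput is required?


Formula: Required rate = Remaining points / Days left
Remaining = 156 - 21 = 135 points
Required rate = 135 / 13 = 10.38 points/day

10.38 points/day


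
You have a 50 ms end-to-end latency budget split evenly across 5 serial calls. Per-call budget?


Formula: per_stage = total_budget / stages
per_stage = 50 / 5
per_stage = 10.0 ms

10.0 ms


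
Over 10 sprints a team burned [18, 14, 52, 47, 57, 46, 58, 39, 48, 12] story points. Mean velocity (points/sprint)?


Formula: Avg velocity = Total points / Number of sprints
Points: [18, 14, 52, 47, 57, 46, 58, 39, 48, 12]
Sum = 18 + 14 + 52 + 47 + 57 + 46 + 58 + 39 + 48 + 12 = 391
Avg velocity = 391 / 10 = 39.1 points/sprint

39.1 points/sprint


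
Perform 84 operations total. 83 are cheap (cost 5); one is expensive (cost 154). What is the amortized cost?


Formula: Amortized cost = Total cost / Operations
Total cost = (83 * 5) + (1 * 154)
Total cost = 415 + 154 = 569
Amortized = 569 / 84 = 6.7738

6.7738


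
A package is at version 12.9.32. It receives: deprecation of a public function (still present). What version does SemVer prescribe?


Current: 12.9.32
Change category: 'deprecation of a public function (still present)' → minor bump
SemVer rule: minor bump → increment MINOR, reset PATCH to 0 (MAJOR unchanged)
New: 12.10.0

12.10.0


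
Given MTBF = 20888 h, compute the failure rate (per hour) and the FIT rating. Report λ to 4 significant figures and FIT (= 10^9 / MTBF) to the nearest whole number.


Formula: λ = 1 / MTBF; FIT = λ × 1e9 = 1e9 / MTBF
λ = 1 / 20888 ≈ 4.787e-05 failures/hour
FIT = 1e9 / 20888 ≈ 47874 failures per 1e9 hours (nearest whole number)

λ = 4.787e-05 /h, FIT = 47874


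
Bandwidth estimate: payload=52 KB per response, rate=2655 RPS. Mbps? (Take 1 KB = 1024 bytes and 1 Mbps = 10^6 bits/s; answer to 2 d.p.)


Formula: Mbps = payload_bytes * RPS * 8 / 1e6
Payload per request = 52 KB = 52 * 1024 = 53248 bytes
Total bytes/sec = 53248 * 2655 = 141373440
Total bits/sec = 141373440 * 8 = 1130987520
Mbps = 1130987520 / 1e6 = 1130.99

1130.99 Mbps


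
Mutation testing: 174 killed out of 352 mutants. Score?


Mutation score = killed / total * 100
Mutation score = 174 / 352 * 100
Mutation score = 49.43%

49.43%


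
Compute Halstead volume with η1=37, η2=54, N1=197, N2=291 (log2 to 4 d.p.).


Formula: V = N * log2(η), where N = N1 + N2 and η = η1 + η2
η = 37 + 54 = 91
N = 197 + 291 = 488
log2(91) ≈ 6.5078
V = 488 * 6.5078 = 3175.81

3175.81


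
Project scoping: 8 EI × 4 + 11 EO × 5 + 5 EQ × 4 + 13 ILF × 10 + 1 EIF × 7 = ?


UFP = EI*4 + EO*5 + EQ*4 + ILF*10 + EIF*7
UFP = 8*4 + 11*5 + 5*4 + 13*10 + 1*7
UFP = 32 + 55 + 20 + 130 + 7
UFP = 244

244


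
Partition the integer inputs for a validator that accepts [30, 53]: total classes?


Valid range: [30, 53]
Class 1: x < 30 — invalid
Class 2: 30 ≤ x ≤ 53 — valid
Class 3: x > 53 — invalid
Total equivalence classes: 3

3 equivalence classes


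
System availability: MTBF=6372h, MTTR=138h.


Availability = MTBF / (MTBF + MTTR)
Availability = 6372 / (6372 + 138)
Availability = 6372 / 6510
Availability = 97.8802%

97.8802%


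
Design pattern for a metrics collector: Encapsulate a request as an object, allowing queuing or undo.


This matches the Command pattern

Command


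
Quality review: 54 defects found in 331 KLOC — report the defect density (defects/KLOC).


Defect density = defects / KLOC
Defect density = 54 / 331
Defect density = 0.163 defects/KLOC

0.163 defects/KLOC


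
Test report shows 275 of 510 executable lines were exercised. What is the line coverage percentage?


Coverage = covered / total * 100
Coverage = 275 / 510 * 100
Coverage = 53.92%

53.92%


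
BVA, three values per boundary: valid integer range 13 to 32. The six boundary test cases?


Range: [13, 32]
Boundaries: just below min, min, min+1, max-1, max, just above max
Values: [12, 13, 14, 31, 32, 33]

[12, 13, 14, 31, 32, 33]


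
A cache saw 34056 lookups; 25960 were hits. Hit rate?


Formula: hit rate = hits / (hits + misses) * 100
hit rate = 25960 / (25960 + 8096) * 100
hit rate = 25960 / 34056 * 100
hit rate = 76.23%

76.23%


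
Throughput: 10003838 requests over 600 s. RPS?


Formula: throughput = requests / seconds
throughput = 10003838 / 600
throughput = 16673.06 requests/second

16673.06 requests/second


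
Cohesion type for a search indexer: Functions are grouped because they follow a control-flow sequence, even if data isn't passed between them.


Reasoning: Grouped by order of execution within a routine, not by data flow
Type: Procedural cohesion

Procedural cohesion


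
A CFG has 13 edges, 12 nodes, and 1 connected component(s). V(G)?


Formula: V(G) = E - N + 2P
V(G) = 13 - 12 + 2*1
V(G) = 1 + 2
V(G) = 3

3


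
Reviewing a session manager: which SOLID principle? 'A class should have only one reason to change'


This describes the Single Responsibility Principle (SRP)

Single Responsibility Principle (SRP)


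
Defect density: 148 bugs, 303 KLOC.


Defect density = defects / KLOC
Defect density = 148 / 303
Defect density = 0.488 defects/KLOC

0.488 defects/KLOC


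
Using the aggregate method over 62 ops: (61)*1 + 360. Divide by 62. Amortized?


Formula: Amortized cost = Total cost / Operations
Total cost = (61 * 1) + (1 * 360)
Total cost = 61 + 360 = 421
Amortized = 421 / 62 = 6.7903

6.7903


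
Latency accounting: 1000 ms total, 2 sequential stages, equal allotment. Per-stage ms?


Formula: per_stage = total_budget / stages
per_stage = 1000 / 2
per_stage = 500.0 ms

500.0 ms


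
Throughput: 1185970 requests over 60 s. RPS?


Formula: throughput = requests / seconds
throughput = 1185970 / 60
throughput = 19766.17 requests/second

19766.17 requests/second


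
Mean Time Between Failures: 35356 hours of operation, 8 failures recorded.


Formula: MTBF = Total operating time / Number of failures
MTBF = 35356 / 8
MTBF = 4419.5 hours

4419.5 hours


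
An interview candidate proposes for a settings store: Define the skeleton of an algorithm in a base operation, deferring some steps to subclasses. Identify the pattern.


This matches the Template Method pattern

Template Method


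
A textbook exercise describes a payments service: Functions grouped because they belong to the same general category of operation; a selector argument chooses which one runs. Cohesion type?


Reasoning: Grouped by category of activity, not by data or sequence
Type: Logical cohesion

Logical cohesion


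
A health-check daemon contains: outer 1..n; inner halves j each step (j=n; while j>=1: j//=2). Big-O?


Reasoning: n times log n
Complexity: O(n log n)

O(n log n)


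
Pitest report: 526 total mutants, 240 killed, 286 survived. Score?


Mutation score = killed / total * 100
Mutation score = 240 / 526 * 100
Mutation score = 45.63%

45.63%


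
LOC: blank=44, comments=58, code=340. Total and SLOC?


Total LOC = blank + comment + code
Total LOC = 44 + 58 + 340 = 442
SLOC (source only) = code = 340

Total LOC: 442, SLOC: 340


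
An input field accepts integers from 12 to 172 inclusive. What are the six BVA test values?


Range: [12, 172]
Boundaries: just below min, min, min+1, max-1, max, just above max
Values: [11, 12, 13, 171, 172, 173]

[11, 12, 13, 171, 172, 173]


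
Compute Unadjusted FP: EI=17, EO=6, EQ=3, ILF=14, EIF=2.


UFP = EI*4 + EO*5 + EQ*4 + ILF*10 + EIF*7
UFP = 17*4 + 6*5 + 3*4 + 14*10 + 2*7
UFP = 68 + 30 + 12 + 140 + 14
UFP = 264

264


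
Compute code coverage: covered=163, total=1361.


Coverage = covered / total * 100
Coverage = 163 / 1361 * 100
Coverage = 11.98%

11.98%


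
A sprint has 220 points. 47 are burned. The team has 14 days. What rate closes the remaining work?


Formula: Required rate = Remaining points / Days left
Remaining = 220 - 47 = 173 points
Required rate = 173 / 14 = 12.36 points/day

12.36 points/day


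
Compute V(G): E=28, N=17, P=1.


Formula: V(G) = E - N + 2P
V(G) = 28 - 17 + 2*1
V(G) = 11 + 2
V(G) = 13

13


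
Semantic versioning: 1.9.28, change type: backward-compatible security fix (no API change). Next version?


Current: 1.9.28
Change category: 'backward-compatible security fix (no API change)' → patch bump
SemVer rule: patch bump → increment PATCH (MAJOR and MINOR unchanged)
New: 1.9.29

1.9.29


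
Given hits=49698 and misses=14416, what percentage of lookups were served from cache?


Formula: hit rate = hits / (hits + misses) * 100
hit rate = 49698 / (49698 + 14416) * 100
hit rate = 49698 / 64114 * 100
hit rate = 77.52%

77.52%


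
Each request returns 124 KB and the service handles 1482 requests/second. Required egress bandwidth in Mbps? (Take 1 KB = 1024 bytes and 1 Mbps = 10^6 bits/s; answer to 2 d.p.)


Formula: Mbps = payload_bytes * RPS * 8 / 1e6
Payload per request = 124 KB = 124 * 1024 = 126976 bytes
Total bytes/sec = 126976 * 1482 = 188178432
Total bits/sec = 188178432 * 8 = 1505427456
Mbps = 1505427456 / 1e6 = 1505.43

1505.43 Mbps


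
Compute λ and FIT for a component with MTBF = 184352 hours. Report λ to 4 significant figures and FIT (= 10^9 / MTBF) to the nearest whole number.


Formula: λ = 1 / MTBF; FIT = λ × 1e9 = 1e9 / MTBF
λ = 1 / 184352 ≈ 5.424e-06 failures/hour
FIT = 1e9 / 184352 ≈ 5424 failures per 1e9 hours (nearest whole number)

λ = 5.424e-06 /h, FIT = 5424


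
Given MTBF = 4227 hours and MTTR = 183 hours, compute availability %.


Availability = MTBF / (MTBF + MTTR)
Availability = 4227 / (4227 + 183)
Availability = 4227 / 4410
Availability = 95.8503%

95.8503%


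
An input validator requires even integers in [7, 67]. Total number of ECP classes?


Constraint: even integers in [7, 67]
Class 1: x < 7 — out-of-range invalid
Class 2: x in [7,67] but odd — wrong type invalid
Class 3: x in [7,67] and even — valid
Class 4: x > 67 — out-of-range invalid
Total equivalence classes: 4

4 equivalence classes


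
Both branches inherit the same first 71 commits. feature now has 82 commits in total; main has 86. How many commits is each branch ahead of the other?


Common ancestor: commit #71
feature commits after divergence: 82 - 71 = 11
main commits after divergence: 86 - 71 = 15
feature is 11 commits ahead of main
main is 15 commits ahead of feature

feature ahead: 11, main ahead: 15


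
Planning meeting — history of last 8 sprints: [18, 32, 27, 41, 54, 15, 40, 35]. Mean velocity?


Formula: Avg velocity = Total points / Number of sprints
Points: [18, 32, 27, 41, 54, 15, 40, 35]
Sum = 18 + 32 + 27 + 41 + 54 + 15 + 40 + 35 = 262
Avg velocity = 262 / 8 = 32.75 points/sprint

32.75 points/sprint


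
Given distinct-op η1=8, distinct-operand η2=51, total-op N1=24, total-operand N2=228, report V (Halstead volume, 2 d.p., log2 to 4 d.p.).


Formula: V = N * log2(η), where N = N1 + N2 and η = η1 + η2
η = 8 + 51 = 59
N = 24 + 228 = 252
log2(59) ≈ 5.8826
V = 252 * 5.8826 = 1482.42

1482.42


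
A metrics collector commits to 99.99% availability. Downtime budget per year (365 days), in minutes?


Formula: allowed downtime = period * (100 - SLA) / 100
Period (year (365 days)) = 525600 minutes
Unavailability fraction = (100 - 99.99) / 100
Allowed downtime = 525600 * (100 - 99.99) / 100
Allowed downtime = 52.56 minutes

52.56 minutes


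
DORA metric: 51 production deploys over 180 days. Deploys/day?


Formula: deployments per day = releases / days
= 51 / 180
= 0.283 deploys/day
(equivalently, 1.98 deploys/week)

0.283 deploys/day


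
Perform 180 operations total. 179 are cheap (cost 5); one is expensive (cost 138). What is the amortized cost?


Formula: Amortized cost = Total cost / Operations
Total cost = (179 * 5) + (1 * 138)
Total cost = 895 + 138 = 1033
Amortized = 1033 / 180 = 5.7389

5.7389


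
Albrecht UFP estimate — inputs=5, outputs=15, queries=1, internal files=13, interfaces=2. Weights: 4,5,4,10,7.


UFP = EI*4 + EO*5 + EQ*4 + ILF*10 + EIF*7
UFP = 5*4 + 15*5 + 1*4 + 13*10 + 2*7
UFP = 20 + 75 + 4 + 130 + 14
UFP = 243

243


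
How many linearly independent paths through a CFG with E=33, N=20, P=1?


Formula: V(G) = E - N + 2P
V(G) = 33 - 20 + 2*1
V(G) = 13 + 2
V(G) = 15

15


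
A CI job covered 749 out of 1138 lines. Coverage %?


Coverage = covered / total * 100
Coverage = 749 / 1138 * 100
Coverage = 65.82%

65.82%


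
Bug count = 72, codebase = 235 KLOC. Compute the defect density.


Defect density = defects / KLOC
Defect density = 72 / 235
Defect density = 0.306 defects/KLOC

0.306 defects/KLOC


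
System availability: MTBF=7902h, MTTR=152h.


Availability = MTBF / (MTBF + MTTR)
Availability = 7902 / (7902 + 152)
Availability = 7902 / 8054
Availability = 98.1127%

98.1127%


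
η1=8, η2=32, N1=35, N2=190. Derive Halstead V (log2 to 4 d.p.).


Formula: V = N * log2(η), where N = N1 + N2 and η = η1 + η2
η = 8 + 32 = 40
N = 35 + 190 = 225
log2(40) ≈ 5.3219
V = 225 * 5.3219 = 1197.43

1197.43


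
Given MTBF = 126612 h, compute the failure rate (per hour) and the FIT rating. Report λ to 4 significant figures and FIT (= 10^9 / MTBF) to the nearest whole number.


Formula: λ = 1 / MTBF; FIT = λ × 1e9 = 1e9 / MTBF
λ = 1 / 126612 ≈ 7.898e-06 failures/hour
FIT = 1e9 / 126612 ≈ 7898 failures per 1e9 hours (nearest whole number)

λ = 7.898e-06 /h, FIT = 7898


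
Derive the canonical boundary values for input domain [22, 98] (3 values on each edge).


Range: [22, 98]
Boundaries: just below min, min, min+1, max-1, max, just above max
Values: [21, 22, 23, 97, 98, 99]

[21, 22, 23, 97, 98, 99]


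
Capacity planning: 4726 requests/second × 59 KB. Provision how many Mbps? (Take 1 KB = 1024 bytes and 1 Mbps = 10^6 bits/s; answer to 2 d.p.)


Formula: Mbps = payload_bytes * RPS * 8 / 1e6
Payload per request = 59 KB = 59 * 1024 = 60416 bytes
Total bytes/sec = 60416 * 4726 = 285526016
Total bits/sec = 285526016 * 8 = 2284208128
Mbps = 2284208128 / 1e6 = 2284.21

2284.21 Mbps


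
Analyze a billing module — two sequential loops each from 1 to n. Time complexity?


Reasoning: sequential dominates: O(n) + O(n) = O(n)
Complexity: O(n)

O(n)


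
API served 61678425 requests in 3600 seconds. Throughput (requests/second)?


Formula: throughput = requests / seconds
throughput = 61678425 / 3600
throughput = 17132.9 requests/second

17132.9 requests/second


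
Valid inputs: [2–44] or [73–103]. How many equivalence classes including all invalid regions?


Valid ranges: [2,44] and [73,103]
Class 1: x < 2 — invalid
Class 2: 2 ≤ x ≤ 44 — valid
Class 3: 44 < x < 73 — invalid (gap between ranges)
Class 4: 73 ≤ x ≤ 103 — valid
Class 5: x > 103 — invalid
Total equivalence classes: 5

5 equivalence classes


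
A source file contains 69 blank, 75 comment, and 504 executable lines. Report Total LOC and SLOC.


Total LOC = blank + comment + code
Total LOC = 69 + 75 + 504 = 648
SLOC (source only) = code = 504

Total LOC: 648, SLOC: 504


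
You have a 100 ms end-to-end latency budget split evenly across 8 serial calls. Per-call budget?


Formula: per_stage = total_budget / stages
per_stage = 100 / 8
per_stage = 12.5 ms

12.5 ms


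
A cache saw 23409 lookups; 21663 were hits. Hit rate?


Formula: hit rate = hits / (hits + misses) * 100
hit rate = 21663 / (21663 + 1746) * 100
hit rate = 21663 / 23409 * 100
hit rate = 92.54%

92.54%


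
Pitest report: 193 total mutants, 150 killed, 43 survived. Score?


Mutation score = killed / total * 100
Mutation score = 150 / 193 * 100
Mutation score = 77.72%

77.72%


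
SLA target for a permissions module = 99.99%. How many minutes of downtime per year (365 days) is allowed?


Formula: allowed downtime = period * (100 - SLA) / 100
Period (year (365 days)) = 525600 minutes
Unavailability fraction = (100 - 99.99) / 100
Allowed downtime = 525600 * (100 - 99.99) / 100
Allowed downtime = 52.56 minutes

52.56 minutes


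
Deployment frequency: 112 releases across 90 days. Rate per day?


Formula: deployments per day = releases / days
= 112 / 90
= 1.244 deploys/day
(equivalently, 8.71 deploys/week)

1.244 deploys/day


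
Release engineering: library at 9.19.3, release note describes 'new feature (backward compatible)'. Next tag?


Current: 9.19.3
Change category: 'new feature (backward compatible)' → minor bump
SemVer rule: minor bump → increment MINOR, reset PATCH to 0 (MAJOR unchanged)
New: 9.20.0

9.20.0


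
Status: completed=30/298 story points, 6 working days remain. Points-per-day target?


Formula: Required rate = Remaining points / Days left
Remaining = 298 - 30 = 268 points
Required rate = 268 / 6 = 44.67 points/day

44.67 points/day


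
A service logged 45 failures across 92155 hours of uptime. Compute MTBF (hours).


Formula: MTBF = Total operating time / Number of failures
MTBF = 92155 / 45
MTBF = 2047.89 hours

2047.89 hours


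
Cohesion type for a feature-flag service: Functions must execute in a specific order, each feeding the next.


Reasoning: Output of one is input to next
Type: Sequential cohesion

Sequential cohesion


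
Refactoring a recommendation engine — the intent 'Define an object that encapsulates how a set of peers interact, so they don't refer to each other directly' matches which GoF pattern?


This matches the Mediator pattern

Mediator


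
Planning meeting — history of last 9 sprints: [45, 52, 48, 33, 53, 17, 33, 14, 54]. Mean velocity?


Formula: Avg velocity = Total points / Number of sprints
Points: [45, 52, 48, 33, 53, 17, 33, 14, 54]
Sum = 45 + 52 + 48 + 33 + 53 + 17 + 33 + 14 + 54 = 349
Avg velocity = 349 / 9 = 38.78 points/sprint

38.78 points/sprint


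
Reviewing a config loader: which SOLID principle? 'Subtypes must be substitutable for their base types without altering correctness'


This describes the Liskov Substitution Principle (LSP)

Liskov Substitution Principle (LSP)


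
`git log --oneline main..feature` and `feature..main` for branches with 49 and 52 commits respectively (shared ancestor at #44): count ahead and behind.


Common ancestor: commit #44
feature commits after divergence: 49 - 44 = 5
main commits after divergence: 52 - 44 = 8
feature is 5 commits ahead of main
main is 8 commits ahead of feature

feature ahead: 5, main ahead: 8


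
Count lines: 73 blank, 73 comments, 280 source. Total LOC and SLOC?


Total LOC = blank + comment + code
Total LOC = 73 + 73 + 280 = 426
SLOC (source only) = code = 280

Total LOC: 426, SLOC: 280


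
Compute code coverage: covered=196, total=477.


Coverage = covered / total * 100
Coverage = 196 / 477 * 100
Coverage = 41.09%

41.09%


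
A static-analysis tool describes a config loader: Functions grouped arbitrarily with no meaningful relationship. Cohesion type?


Reasoning: Worst: random grouping
Type: Coincidental cohesion

Coincidental cohesion


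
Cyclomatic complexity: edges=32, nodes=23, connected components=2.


Formula: V(G) = E - N + 2P
V(G) = 32 - 23 + 2*2
V(G) = 9 + 4
V(G) = 13

13


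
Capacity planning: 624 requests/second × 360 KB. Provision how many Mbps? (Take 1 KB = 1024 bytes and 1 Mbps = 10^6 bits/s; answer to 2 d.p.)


Formula: Mbps = payload_bytes * RPS * 8 / 1e6
Payload per request = 360 KB = 360 * 1024 = 368640 bytes
Total bytes/sec = 368640 * 624 = 230031360
Total bits/sec = 230031360 * 8 = 1840250880
Mbps = 1840250880 / 1e6 = 1840.25

1840.25 Mbps


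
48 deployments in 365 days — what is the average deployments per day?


Formula: deployments per day = releases / days
= 48 / 365
= 0.132 deploys/day
(equivalently, 0.92 deploys/week)

0.132 deploys/day


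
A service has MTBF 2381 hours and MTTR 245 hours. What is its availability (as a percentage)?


Availability = MTBF / (MTBF + MTTR)
Availability = 2381 / (2381 + 245)
Availability = 2381 / 2626
Availability = 90.6702%

90.6702%


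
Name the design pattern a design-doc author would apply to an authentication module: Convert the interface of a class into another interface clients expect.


This matches the Adapter pattern

Adapter


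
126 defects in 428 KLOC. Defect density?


Defect density = defects / KLOC
Defect density = 126 / 428
Defect density = 0.294 defects/KLOC

0.294 defects/KLOC


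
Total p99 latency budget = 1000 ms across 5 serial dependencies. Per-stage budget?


Formula: per_stage = total_budget / stages
per_stage = 1000 / 5
per_stage = 200.0 ms

200.0 ms


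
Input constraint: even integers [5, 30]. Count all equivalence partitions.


Constraint: even integers in [5, 30]
Class 1: x < 5 — out-of-range invalid
Class 2: x in [5,30] but odd — wrong type invalid
Class 3: x in [5,30] and even — valid
Class 4: x > 30 — out-of-range invalid
Total equivalence classes: 4

4 equivalence classes


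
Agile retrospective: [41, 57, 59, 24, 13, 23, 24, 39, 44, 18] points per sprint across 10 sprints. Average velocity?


Formula: Avg velocity = Total points / Number of sprints
Points: [41, 57, 59, 24, 13, 23, 24, 39, 44, 18]
Sum = 41 + 57 + 59 + 24 + 13 + 23 + 24 + 39 + 44 + 18 = 342
Avg velocity = 342 / 10 = 34.2 points/sprint

34.2 points/sprint


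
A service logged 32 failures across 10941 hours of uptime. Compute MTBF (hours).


Formula: MTBF = Total operating time / Number of failures
MTBF = 10941 / 32
MTBF = 341.91 hours

341.91 hours


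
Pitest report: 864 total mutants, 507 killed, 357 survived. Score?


Mutation score = killed / total * 100
Mutation score = 507 / 864 * 100
Mutation score = 58.68%

58.68%


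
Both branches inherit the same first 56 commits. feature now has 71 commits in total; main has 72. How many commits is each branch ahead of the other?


Common ancestor: commit #56
feature commits after divergence: 71 - 56 = 15
main commits after divergence: 72 - 56 = 16
feature is 15 commits ahead of main
main is 16 commits ahead of feature

feature ahead: 15, main ahead: 16


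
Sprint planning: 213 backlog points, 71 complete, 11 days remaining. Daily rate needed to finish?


Formula: Required rate = Remaining points / Days left
Remaining = 213 - 71 = 142 points
Required rate = 142 / 11 = 12.91 points/day

12.91 points/day


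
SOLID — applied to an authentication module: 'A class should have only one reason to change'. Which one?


This describes the Single Responsibility Principle (SRP)

Single Responsibility Principle (SRP)


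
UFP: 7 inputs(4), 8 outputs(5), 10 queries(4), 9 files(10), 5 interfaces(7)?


UFP = EI*4 + EO*5 + EQ*4 + ILF*10 + EIF*7
UFP = 7*4 + 8*5 + 10*4 + 9*10 + 5*7
UFP = 28 + 40 + 40 + 90 + 35
UFP = 233

233


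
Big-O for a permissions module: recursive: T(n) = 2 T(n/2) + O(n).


Reasoning: master theorem case 2 (merge-sort recurrence)
Complexity: O(n log n)

O(n log n)


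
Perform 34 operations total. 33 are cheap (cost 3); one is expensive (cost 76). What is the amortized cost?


Formula: Amortized cost = Total cost / Operations
Total cost = (33 * 3) + (1 * 76)
Total cost = 99 + 76 = 175
Amortized = 175 / 34 = 5.1471

5.1471


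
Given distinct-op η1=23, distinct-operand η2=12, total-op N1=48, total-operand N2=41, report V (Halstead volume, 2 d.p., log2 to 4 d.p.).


Formula: V = N * log2(η), where N = N1 + N2 and η = η1 + η2
η = 23 + 12 = 35
N = 48 + 41 = 89
log2(35) ≈ 5.1293
V = 89 * 5.1293 = 456.51

456.51


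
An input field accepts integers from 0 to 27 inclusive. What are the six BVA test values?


Range: [0, 27]
Boundaries: just below min, min, min+1, max-1, max, just above max
Values: [-1, 0, 1, 26, 27, 28]

[-1, 0, 1, 26, 27, 28]


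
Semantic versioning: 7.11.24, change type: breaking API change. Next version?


Current: 7.11.24
Change category: 'breaking API change' → major bump
SemVer rule: major bump → increment MAJOR, reset MINOR and PATCH to 0
New: 8.0.0

8.0.0


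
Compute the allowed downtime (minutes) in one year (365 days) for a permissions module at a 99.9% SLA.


Formula: allowed downtime = period * (100 - SLA) / 100
Period (year (365 days)) = 525600 minutes
Unavailability fraction = (100 - 99.9) / 100
Allowed downtime = 525600 * (100 - 99.9) / 100
Allowed downtime = 525.6 minutes

525.6 minutes


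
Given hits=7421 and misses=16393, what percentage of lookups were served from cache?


Formula: hit rate = hits / (hits + misses) * 100
hit rate = 7421 / (7421 + 16393) * 100
hit rate = 7421 / 23814 * 100
hit rate = 31.16%

31.16%


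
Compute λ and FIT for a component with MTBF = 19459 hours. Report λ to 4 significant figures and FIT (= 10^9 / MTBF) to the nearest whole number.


Formula: λ = 1 / MTBF; FIT = λ × 1e9 = 1e9 / MTBF
λ = 1 / 19459 ≈ 5.139e-05 failures/hour
FIT = 1e9 / 19459 ≈ 51390 failures per 1e9 hours (nearest whole number)

λ = 5.139e-05 /h, FIT = 51390


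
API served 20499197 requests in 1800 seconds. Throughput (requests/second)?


Formula: throughput = requests / seconds
throughput = 20499197 / 1800
throughput = 11388.44 requests/second

11388.44 requests/second


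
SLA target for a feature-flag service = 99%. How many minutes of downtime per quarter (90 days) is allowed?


Formula: allowed downtime = period * (100 - SLA) / 100
Period (quarter (90 days)) = 129600 minutes
Unavailability fraction = (100 - 99.0) / 100
Allowed downtime = 129600 * (100 - 99.0) / 100
Allowed downtime = 1296.0 minutes

1296.0 minutes
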